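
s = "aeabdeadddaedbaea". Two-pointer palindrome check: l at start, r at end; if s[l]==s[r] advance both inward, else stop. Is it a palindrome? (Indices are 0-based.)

[0,16] 'a'=='a' → l++,r--
[1,15] 'e'=='e' → l++,r--
[2,14] 'a'=='a' → l++,r--
[3,13] 'b'=='b' → l++,r--
[4,12] 'd'=='d' → l++,r--
[5,11] 'e'=='e' → l++,r--
[6,10] 'a'=='a' → l++,r--
[7,9] 'd'=='d' → l++,r--

palindrome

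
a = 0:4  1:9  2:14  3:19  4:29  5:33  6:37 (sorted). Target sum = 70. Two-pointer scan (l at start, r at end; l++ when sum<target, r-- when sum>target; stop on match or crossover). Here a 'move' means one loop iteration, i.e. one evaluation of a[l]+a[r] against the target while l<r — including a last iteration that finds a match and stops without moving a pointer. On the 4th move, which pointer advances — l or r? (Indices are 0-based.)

l

l=0 r=6: 4+37=41 <70, l++
l=1 r=6: 9+37=46 <70, l++
l=2 r=6: 14+37=51 <70, l++
l=3 r=6: 19+37=56 <70, l++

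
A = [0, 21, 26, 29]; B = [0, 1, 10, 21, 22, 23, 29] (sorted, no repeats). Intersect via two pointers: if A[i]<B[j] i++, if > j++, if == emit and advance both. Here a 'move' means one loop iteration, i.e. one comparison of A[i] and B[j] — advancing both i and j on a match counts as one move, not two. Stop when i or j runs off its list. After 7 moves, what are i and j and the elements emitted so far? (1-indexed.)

i=4, j=7, emitted=[0, 21]

[i=1,j=1] 0==0 emit → i++,j++
[i=2,j=2] 21>1 → j++
[i=2,j=3] 21>10 → j++
[i=2,j=4] 21==21 emit → i++,j++
[i=3,j=5] 26>22 → j++
[i=3,j=6] 26>23 → j++
[i=3,j=7] 26<29 → i++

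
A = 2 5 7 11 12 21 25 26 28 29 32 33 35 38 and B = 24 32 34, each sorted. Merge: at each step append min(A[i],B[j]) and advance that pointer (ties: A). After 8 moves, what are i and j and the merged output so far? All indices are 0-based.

[i=0,j=0] A[i]=2<=B[j]=24 take 2 → i++
[i=1,j=0] A[i]=5<=B[j]=24 take 5 → i++
[i=2,j=0] A[i]=7<=B[j]=24 take 7 → i++
[i=3,j=0] A[i]=11<=B[j]=24 take 11 → i++
[i=4,j=0] A[i]=12<=B[j]=24 take 12 → i++
[i=5,j=0] A[i]=21<=B[j]=24 take 21 → i++
[i=6,j=0] A[i]=25>B[j]=24 take 24 → j++
[i=6,j=1] A[i]=25<=B[j]=32 take 25 → i++

i=7, j=1, merged so far=[2, 5, 7, 11, 12, 21, 24, 25]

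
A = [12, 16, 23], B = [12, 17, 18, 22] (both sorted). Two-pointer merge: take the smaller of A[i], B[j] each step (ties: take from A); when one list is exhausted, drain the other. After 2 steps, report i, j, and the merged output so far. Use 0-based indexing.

[i=0,j=0] A[i]=12<=B[j]=12 take 12 → i++
[i=1,j=0] A[i]=16>B[j]=12 take 12 → j++

i=1, j=1, merged so far=[12, 12]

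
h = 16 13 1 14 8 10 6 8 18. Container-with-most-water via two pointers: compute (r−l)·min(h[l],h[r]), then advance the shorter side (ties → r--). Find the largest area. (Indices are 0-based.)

max area = 128

l=0 r=8: min(16,18)*8=128 best=128 *, l++
l=1 r=8: min(13,18)*7=91 best=128, l++
l=2 r=8: min(1,18)*6=6 best=128, l++
l=3 r=8: min(14,18)*5=70 best=128, l++
l=4 r=8: min(8,18)*4=32 best=128, l++
l=5 r=8: min(10,18)*3=30 best=128, l++
l=6 r=8: min(6,18)*2=12 best=128, l++
l=7 r=8: min(8,18)*1=8 best=128, l++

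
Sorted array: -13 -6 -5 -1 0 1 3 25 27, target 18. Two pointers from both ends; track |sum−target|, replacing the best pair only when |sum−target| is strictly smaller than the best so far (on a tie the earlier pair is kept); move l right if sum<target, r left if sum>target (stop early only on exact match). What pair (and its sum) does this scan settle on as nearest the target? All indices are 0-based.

pair (-6, 25) with sum 19 (|Δ|=1)

l=0 r=8: -13+27=14 d=4 *, l++
l=1 r=8: -6+27=21 d=3 *, r--
l=1 r=7: -6+25=19 d=1 *, r--
l=1 r=6: -6+3=-3 d=21, l++
l=2 r=6: -5+3=-2 d=20, l++
l=3 r=6: -1+3=2 d=16, l++
l=4 r=6: 0+3=3 d=15, l++
l=5 r=6: 1+3=4 d=14, l++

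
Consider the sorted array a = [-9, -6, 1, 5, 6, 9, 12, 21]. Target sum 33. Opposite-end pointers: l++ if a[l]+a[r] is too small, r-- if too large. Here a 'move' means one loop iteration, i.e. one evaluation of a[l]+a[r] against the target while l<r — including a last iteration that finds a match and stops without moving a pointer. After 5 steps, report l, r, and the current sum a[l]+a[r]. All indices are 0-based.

l=0 r=7: -9+21=12 <33, l++
l=1 r=7: -6+21=15 <33, l++
l=2 r=7: 1+21=22 <33, l++
l=3 r=7: 5+21=26 <33, l++
l=4 r=7: 6+21=27 <33, l++

l=5, r=7, sum=30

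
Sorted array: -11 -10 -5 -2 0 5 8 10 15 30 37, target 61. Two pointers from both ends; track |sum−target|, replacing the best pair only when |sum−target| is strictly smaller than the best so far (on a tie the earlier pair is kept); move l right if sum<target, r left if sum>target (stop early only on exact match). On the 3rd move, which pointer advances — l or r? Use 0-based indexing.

l=0 r=10: -11+37=26 d=35 *, l++
l=1 r=10: -10+37=27 d=34 *, l++
l=2 r=10: -5+37=32 d=29 *, l++

l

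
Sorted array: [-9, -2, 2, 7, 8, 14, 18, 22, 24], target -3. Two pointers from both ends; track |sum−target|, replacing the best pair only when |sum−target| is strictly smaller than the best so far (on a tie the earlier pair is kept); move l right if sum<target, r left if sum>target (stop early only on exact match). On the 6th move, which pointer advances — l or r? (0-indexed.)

[0,8] -9+24=15 d=18 * → r--
[0,7] -9+22=13 d=16 * → r--
[0,6] -9+18=9 d=12 * → r--
[0,5] -9+14=5 d=8 * → r--
[0,4] -9+8=-1 d=2 * → r--
[0,3] -9+7=-2 d=1 * → r--

r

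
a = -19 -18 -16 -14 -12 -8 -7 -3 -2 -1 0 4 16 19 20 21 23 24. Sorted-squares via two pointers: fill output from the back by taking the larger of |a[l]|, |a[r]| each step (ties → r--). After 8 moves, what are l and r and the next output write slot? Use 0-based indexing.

l=2, r=11, next write slot=9

[0,17] |-19|<=|24| out[17]=576 → r--
[0,16] |-19|<=|23| out[16]=529 → r--
[0,15] |-19|<=|21| out[15]=441 → r--
[0,14] |-19|<=|20| out[14]=400 → r--
[0,13] |-19|<=|19| out[13]=361 → r--
[0,12] |-19|>|16| out[12]=361 → l++
[1,12] |-18|>|16| out[11]=324 → l++
[2,12] |-16|<=|16| out[10]=256 → r--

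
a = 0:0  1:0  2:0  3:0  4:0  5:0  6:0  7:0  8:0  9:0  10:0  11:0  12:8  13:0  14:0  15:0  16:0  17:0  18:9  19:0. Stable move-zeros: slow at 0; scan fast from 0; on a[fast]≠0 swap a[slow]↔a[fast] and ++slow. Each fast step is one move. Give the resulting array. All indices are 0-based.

slow=0 fast=0: a[fast]=0, fast++
slow=0 fast=1: a[fast]=0, fast++
slow=0 fast=2: a[fast]=0, fast++
slow=0 fast=3: a[fast]=0, fast++
slow=0 fast=4: a[fast]=0, fast++
slow=0 fast=5: a[fast]=0, fast++
slow=0 fast=6: a[fast]=0, fast++
slow=0 fast=7: a[fast]=0, fast++
slow=0 fast=8: a[fast]=0, fast++
slow=0 fast=9: a[fast]=0, fast++
slow=0 fast=10: a[fast]=0, fast++
slow=0 fast=11: a[fast]=0, fast++
slow=0 fast=12: a[fast]=8≠0 swap→a[0]=8, slow++,fast++
slow=1 fast=13: a[fast]=0, fast++
slow=1 fast=14: a[fast]=0, fast++
slow=1 fast=15: a[fast]=0, fast++
slow=1 fast=16: a[fast]=0, fast++
slow=1 fast=17: a[fast]=0, fast++
slow=1 fast=18: a[fast]=9≠0 swap→a[1]=9, slow++,fast++
slow=2 fast=19: a[fast]=0, fast++

[8, 9, 0, 0, 0, 0, 0, 0, 0, 0, 0, 0, 0, 0, 0, 0, 0, 0, 0, 0]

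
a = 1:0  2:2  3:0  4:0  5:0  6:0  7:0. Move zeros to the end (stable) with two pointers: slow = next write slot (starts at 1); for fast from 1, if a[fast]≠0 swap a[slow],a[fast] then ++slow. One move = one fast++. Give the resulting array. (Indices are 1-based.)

[2, 0, 0, 0, 0, 0, 0]

(s=1,f=1) a[fast]=0 → fast++
(s=1,f=2) a[fast]=2≠0 swap→a[1]=2 → slow++,fast++
(s=2,f=3) a[fast]=0 → fast++
(s=2,f=4) a[fast]=0 → fast++
(s=2,f=5) a[fast]=0 → fast++
(s=2,f=6) a[fast]=0 → fast++
(s=2,f=7) a[fast]=0 → fast++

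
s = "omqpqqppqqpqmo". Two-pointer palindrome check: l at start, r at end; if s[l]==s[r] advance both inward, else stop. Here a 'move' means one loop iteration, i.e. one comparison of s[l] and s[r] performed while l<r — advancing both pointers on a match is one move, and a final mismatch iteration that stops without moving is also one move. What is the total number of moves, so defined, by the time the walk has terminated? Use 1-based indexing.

l=1 r=14: 'o'=='o', l++,r--
l=2 r=13: 'm'=='m', l++,r--
l=3 r=12: 'q'=='q', l++,r--
l=4 r=11: 'p'=='p', l++,r--
l=5 r=10: 'q'=='q', l++,r--
l=6 r=9: 'q'=='q', l++,r--
l=7 r=8: 'p'=='p', l++,r--

7 moves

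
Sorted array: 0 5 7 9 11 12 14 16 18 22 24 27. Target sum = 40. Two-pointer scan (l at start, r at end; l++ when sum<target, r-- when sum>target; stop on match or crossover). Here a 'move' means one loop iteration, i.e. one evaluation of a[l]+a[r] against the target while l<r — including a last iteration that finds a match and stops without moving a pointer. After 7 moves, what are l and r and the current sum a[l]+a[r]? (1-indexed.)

l=1 r=12: 0+27=27 <40, l++
l=2 r=12: 5+27=32 <40, l++
l=3 r=12: 7+27=34 <40, l++
l=4 r=12: 9+27=36 <40, l++
l=5 r=12: 11+27=38 <40, l++
l=6 r=12: 12+27=39 <40, l++
l=7 r=12: 14+27=41 >40, r--

l=7, r=11, sum=38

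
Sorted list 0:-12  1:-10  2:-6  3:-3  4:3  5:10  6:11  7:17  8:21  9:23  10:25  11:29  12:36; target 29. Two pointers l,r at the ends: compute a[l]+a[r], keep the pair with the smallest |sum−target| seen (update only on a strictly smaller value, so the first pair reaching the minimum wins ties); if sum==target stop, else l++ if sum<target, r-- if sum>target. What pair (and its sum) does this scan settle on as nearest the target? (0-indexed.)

l=0 r=12: -12+36=24 d=5 *, l++
l=1 r=12: -10+36=26 d=3 *, l++
l=2 r=12: -6+36=30 d=1 *, r--
l=2 r=11: -6+29=23 d=6, l++
l=3 r=11: -3+29=26 d=3, l++
l=4 r=11: 3+29=32 d=3, r--
l=4 r=10: 3+25=28 d=1, l++
l=5 r=10: 10+25=35 d=6, r--
l=5 r=9: 10+23=33 d=4, r--
l=5 r=8: 10+21=31 d=2, r--
l=5 r=7: 10+17=27 d=2, l++
l=6 r=7: 11+17=28 d=1, l++

pair (-6, 36) with sum 30 (|Δ|=1)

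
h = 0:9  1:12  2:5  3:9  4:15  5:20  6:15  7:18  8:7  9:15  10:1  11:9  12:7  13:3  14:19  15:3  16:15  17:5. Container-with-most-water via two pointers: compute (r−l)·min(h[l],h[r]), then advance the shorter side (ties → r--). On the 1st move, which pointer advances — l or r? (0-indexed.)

[0,17] min(9,5)*17=85 best=85 * → r--

r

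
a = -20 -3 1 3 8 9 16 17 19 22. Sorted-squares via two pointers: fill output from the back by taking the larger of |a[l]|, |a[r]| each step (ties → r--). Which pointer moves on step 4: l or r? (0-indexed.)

l=0 r=9: |-20|<=|22| out[9]=484, r--
l=0 r=8: |-20|>|19| out[8]=400, l++
l=1 r=8: |-3|<=|19| out[7]=361, r--
l=1 r=7: |-3|<=|17| out[6]=289, r--

r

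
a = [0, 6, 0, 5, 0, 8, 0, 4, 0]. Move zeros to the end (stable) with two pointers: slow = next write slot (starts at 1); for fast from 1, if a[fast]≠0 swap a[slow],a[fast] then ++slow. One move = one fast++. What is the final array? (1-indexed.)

[6, 5, 8, 4, 0, 0, 0, 0, 0]

(s=1,f=1) a[fast]=0 → fast++
(s=1,f=2) a[fast]=6≠0 swap→a[1]=6 → slow++,fast++
(s=2,f=3) a[fast]=0 → fast++
(s=2,f=4) a[fast]=5≠0 swap→a[2]=5 → slow++,fast++
(s=3,f=5) a[fast]=0 → fast++
(s=3,f=6) a[fast]=8≠0 swap→a[3]=8 → slow++,fast++
(s=4,f=7) a[fast]=0 → fast++
(s=4,f=8) a[fast]=4≠0 swap→a[4]=4 → slow++,fast++
(s=5,f=9) a[fast]=0 → fast++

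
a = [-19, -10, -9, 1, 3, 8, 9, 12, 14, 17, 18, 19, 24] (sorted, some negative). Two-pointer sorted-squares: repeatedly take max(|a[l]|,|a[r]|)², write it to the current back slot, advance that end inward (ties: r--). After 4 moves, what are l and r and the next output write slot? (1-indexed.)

l=1 r=13: |-19|<=|24| out[13]=576, r--
l=1 r=12: |-19|<=|19| out[12]=361, r--
l=1 r=11: |-19|>|18| out[11]=361, l++
l=2 r=11: |-10|<=|18| out[10]=324, r--

l=2, r=10, next write slot=9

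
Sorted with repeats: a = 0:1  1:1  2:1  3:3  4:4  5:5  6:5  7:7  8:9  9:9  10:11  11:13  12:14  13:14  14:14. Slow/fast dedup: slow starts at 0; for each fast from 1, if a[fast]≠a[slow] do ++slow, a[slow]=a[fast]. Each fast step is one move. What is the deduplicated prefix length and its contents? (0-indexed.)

slow=0 fast=1: a[fast]=1=a[slow] dup, fast++
slow=0 fast=2: a[fast]=1=a[slow] dup, fast++
slow=0 fast=3: a[fast]=3≠a[slow]=1 write a[1]=3, slow++,fast++
slow=1 fast=4: a[fast]=4≠a[slow]=3 write a[2]=4, slow++,fast++
slow=2 fast=5: a[fast]=5≠a[slow]=4 write a[3]=5, slow++,fast++
slow=3 fast=6: a[fast]=5=a[slow] dup, fast++
slow=3 fast=7: a[fast]=7≠a[slow]=5 write a[4]=7, slow++,fast++
slow=4 fast=8: a[fast]=9≠a[slow]=7 write a[5]=9, slow++,fast++
slow=5 fast=9: a[fast]=9=a[slow] dup, fast++
slow=5 fast=10: a[fast]=11≠a[slow]=9 write a[6]=11, slow++,fast++
slow=6 fast=11: a[fast]=13≠a[slow]=11 write a[7]=13, slow++,fast++
slow=7 fast=12: a[fast]=14≠a[slow]=13 write a[8]=14, slow++,fast++
slow=8 fast=13: a[fast]=14=a[slow] dup, fast++
slow=8 fast=14: a[fast]=14=a[slow] dup, fast++

length 9; prefix = [1, 3, 4, 5, 7, 9, 11, 13, 14]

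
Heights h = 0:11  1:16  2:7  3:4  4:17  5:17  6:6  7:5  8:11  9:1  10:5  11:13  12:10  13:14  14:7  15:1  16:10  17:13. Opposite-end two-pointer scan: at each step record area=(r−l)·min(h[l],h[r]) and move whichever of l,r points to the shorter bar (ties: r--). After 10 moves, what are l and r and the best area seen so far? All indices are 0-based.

l=1, r=8, best area=208

l=0 r=17: min(11,13)*17=187 best=187 *, l++
l=1 r=17: min(16,13)*16=208 best=208 *, r--
l=1 r=16: min(16,10)*15=150 best=208, r--
l=1 r=15: min(16,1)*14=14 best=208, r--
l=1 r=14: min(16,7)*13=91 best=208, r--
l=1 r=13: min(16,14)*12=168 best=208, r--
l=1 r=12: min(16,10)*11=110 best=208, r--
l=1 r=11: min(16,13)*10=130 best=208, r--
l=1 r=10: min(16,5)*9=45 best=208, r--
l=1 r=9: min(16,1)*8=8 best=208, r--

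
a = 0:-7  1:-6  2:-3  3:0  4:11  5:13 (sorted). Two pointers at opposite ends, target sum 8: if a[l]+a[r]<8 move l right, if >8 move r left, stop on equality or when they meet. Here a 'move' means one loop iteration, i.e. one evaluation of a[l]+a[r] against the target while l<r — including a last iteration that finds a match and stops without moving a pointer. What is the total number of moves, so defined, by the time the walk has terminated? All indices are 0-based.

4 moves

[0,5] -7+13=6 <8 → l++
[1,5] -6+13=7 <8 → l++
[2,5] -3+13=10 >8 → r--
[2,4] -3+11=8 → found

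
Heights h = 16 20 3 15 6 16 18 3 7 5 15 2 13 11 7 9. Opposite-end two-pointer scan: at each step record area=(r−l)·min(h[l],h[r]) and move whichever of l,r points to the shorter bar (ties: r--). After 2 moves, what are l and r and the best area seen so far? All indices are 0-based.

l=0 r=15: min(16,9)*15=135 best=135 *, r--
l=0 r=14: min(16,7)*14=98 best=135, r--

l=0, r=13, best area=135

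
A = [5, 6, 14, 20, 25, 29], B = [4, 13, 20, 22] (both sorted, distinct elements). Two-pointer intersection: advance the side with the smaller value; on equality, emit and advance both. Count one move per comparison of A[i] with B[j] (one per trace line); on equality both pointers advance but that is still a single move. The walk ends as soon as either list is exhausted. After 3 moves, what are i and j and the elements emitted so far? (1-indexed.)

i=1 j=1: 5>4, j++
i=1 j=2: 5<13, i++
i=2 j=2: 6<13, i++

i=3, j=2, emitted=[]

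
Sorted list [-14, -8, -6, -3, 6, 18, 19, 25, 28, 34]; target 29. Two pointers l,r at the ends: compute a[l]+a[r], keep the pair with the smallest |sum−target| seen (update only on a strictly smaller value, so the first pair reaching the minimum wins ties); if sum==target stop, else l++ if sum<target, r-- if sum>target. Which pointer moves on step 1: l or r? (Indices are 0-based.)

l

[0,9] -14+34=20 d=9 * → l++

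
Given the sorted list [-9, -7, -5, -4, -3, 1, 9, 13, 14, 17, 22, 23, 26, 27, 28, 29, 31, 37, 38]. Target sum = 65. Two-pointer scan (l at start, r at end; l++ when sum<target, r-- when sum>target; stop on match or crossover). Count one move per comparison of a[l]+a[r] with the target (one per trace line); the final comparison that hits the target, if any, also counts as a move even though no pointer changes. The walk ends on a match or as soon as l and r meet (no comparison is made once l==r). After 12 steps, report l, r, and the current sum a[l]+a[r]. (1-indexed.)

l=1 r=19: -9+38=29 <65, l++
l=2 r=19: -7+38=31 <65, l++
l=3 r=19: -5+38=33 <65, l++
l=4 r=19: -4+38=34 <65, l++
l=5 r=19: -3+38=35 <65, l++
l=6 r=19: 1+38=39 <65, l++
l=7 r=19: 9+38=47 <65, l++
l=8 r=19: 13+38=51 <65, l++
l=9 r=19: 14+38=52 <65, l++
l=10 r=19: 17+38=55 <65, l++
l=11 r=19: 22+38=60 <65, l++
l=12 r=19: 23+38=61 <65, l++

l=13, r=19, sum=64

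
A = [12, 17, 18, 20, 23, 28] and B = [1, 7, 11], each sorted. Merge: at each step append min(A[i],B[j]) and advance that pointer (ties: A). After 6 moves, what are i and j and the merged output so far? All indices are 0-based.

i=3, j=3, merged so far=[1, 7, 11, 12, 17, 18]

i=0 j=0: A[i]=12>B[j]=1 take 1, j++
i=0 j=1: A[i]=12>B[j]=7 take 7, j++
i=0 j=2: A[i]=12>B[j]=11 take 11, j++
i=0 j=3: B done, take A[i]=12, i++
i=1 j=3: B done, take A[i]=17, i++
i=2 j=3: B done, take A[i]=18, i++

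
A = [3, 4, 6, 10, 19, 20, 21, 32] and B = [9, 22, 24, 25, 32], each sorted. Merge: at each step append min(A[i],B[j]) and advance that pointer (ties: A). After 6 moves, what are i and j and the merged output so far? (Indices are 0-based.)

i=0 j=0: A[i]=3<=B[j]=9 take 3, i++
i=1 j=0: A[i]=4<=B[j]=9 take 4, i++
i=2 j=0: A[i]=6<=B[j]=9 take 6, i++
i=3 j=0: A[i]=10>B[j]=9 take 9, j++
i=3 j=1: A[i]=10<=B[j]=22 take 10, i++
i=4 j=1: A[i]=19<=B[j]=22 take 19, i++

i=5, j=1, merged so far=[3, 4, 6, 9, 10, 19]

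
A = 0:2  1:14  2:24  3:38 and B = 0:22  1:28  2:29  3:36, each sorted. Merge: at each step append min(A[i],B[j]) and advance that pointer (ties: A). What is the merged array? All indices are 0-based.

[i=0,j=0] A[i]=2<=B[j]=22 take 2 → i++
[i=1,j=0] A[i]=14<=B[j]=22 take 14 → i++
[i=2,j=0] A[i]=24>B[j]=22 take 22 → j++
[i=2,j=1] A[i]=24<=B[j]=28 take 24 → i++
[i=3,j=1] A[i]=38>B[j]=28 take 28 → j++
[i=3,j=2] A[i]=38>B[j]=29 take 29 → j++
[i=3,j=3] A[i]=38>B[j]=36 take 36 → j++
[i=3,j=4] B done, take A[i]=38 → i++

[2, 14, 22, 24, 28, 29, 36, 38]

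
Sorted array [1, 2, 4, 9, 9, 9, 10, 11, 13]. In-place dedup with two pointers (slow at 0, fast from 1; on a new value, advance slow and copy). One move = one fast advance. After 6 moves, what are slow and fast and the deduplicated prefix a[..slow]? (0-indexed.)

(s=0,f=1) a[fast]=2≠a[slow]=1 write a[1]=2 → slow++,fast++
(s=1,f=2) a[fast]=4≠a[slow]=2 write a[2]=4 → slow++,fast++
(s=2,f=3) a[fast]=9≠a[slow]=4 write a[3]=9 → slow++,fast++
(s=3,f=4) a[fast]=9=a[slow] dup → fast++
(s=3,f=5) a[fast]=9=a[slow] dup → fast++
(s=3,f=6) a[fast]=10≠a[slow]=9 write a[4]=10 → slow++,fast++

slow=4, fast=7, prefix=[1, 2, 4, 9, 10]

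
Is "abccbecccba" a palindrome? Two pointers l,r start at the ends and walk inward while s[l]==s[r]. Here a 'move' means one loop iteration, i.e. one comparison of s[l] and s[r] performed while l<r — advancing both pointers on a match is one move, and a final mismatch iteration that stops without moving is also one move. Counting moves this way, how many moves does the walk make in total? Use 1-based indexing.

[1,11] 'a'=='a' → l++,r--
[2,10] 'b'=='b' → l++,r--
[3,9] 'c'=='c' → l++,r--
[4,8] 'c'=='c' → l++,r--
[5,7] 'b'!='c' → stop

5 moves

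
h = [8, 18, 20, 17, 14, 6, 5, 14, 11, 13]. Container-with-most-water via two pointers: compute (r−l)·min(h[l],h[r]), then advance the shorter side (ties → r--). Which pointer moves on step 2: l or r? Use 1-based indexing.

l=1 r=10: min(8,13)*9=72 best=72 *, l++
l=2 r=10: min(18,13)*8=104 best=104 *, r--

r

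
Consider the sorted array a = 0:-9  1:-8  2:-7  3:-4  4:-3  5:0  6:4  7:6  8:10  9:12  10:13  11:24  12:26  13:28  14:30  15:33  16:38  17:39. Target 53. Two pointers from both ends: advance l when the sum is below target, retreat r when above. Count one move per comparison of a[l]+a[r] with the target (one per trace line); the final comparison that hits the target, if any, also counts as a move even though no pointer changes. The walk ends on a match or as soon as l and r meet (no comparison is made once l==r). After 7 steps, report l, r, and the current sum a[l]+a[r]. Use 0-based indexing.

l=7, r=17, sum=45

[0,17] -9+39=30 <53 → l++
[1,17] -8+39=31 <53 → l++
[2,17] -7+39=32 <53 → l++
[3,17] -4+39=35 <53 → l++
[4,17] -3+39=36 <53 → l++
[5,17] 0+39=39 <53 → l++
[6,17] 4+39=43 <53 → l++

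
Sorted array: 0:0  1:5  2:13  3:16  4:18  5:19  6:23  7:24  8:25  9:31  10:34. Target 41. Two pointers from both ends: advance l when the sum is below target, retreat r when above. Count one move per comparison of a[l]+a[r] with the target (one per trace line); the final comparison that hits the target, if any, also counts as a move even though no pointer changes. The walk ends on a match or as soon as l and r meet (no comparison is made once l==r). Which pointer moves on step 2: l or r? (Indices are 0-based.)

l

l=0 r=10: 0+34=34 <41, l++
l=1 r=10: 5+34=39 <41, l++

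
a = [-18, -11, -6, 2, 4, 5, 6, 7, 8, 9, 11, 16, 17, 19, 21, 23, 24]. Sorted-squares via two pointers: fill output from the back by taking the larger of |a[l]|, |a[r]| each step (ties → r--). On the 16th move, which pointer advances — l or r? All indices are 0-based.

r

l=0 r=16: |-18|<=|24| out[16]=576, r--
l=0 r=15: |-18|<=|23| out[15]=529, r--
l=0 r=14: |-18|<=|21| out[14]=441, r--
l=0 r=13: |-18|<=|19| out[13]=361, r--
l=0 r=12: |-18|>|17| out[12]=324, l++
l=1 r=12: |-11|<=|17| out[11]=289, r--
l=1 r=11: |-11|<=|16| out[10]=256, r--
l=1 r=10: |-11|<=|11| out[9]=121, r--
l=1 r=9: |-11|>|9| out[8]=121, l++
l=2 r=9: |-6|<=|9| out[7]=81, r--
l=2 r=8: |-6|<=|8| out[6]=64, r--
l=2 r=7: |-6|<=|7| out[5]=49, r--
l=2 r=6: |-6|<=|6| out[4]=36, r--
l=2 r=5: |-6|>|5| out[3]=36, l++
l=3 r=5: |2|<=|5| out[2]=25, r--
l=3 r=4: |2|<=|4| out[1]=16, r--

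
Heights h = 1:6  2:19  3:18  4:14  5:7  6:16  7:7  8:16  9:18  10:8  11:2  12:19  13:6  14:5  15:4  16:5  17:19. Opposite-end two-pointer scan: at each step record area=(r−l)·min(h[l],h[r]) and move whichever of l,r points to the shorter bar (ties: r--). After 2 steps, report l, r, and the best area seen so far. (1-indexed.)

l=1 r=17: min(6,19)*16=96 best=96 *, l++
l=2 r=17: min(19,19)*15=285 best=285 *, r--

l=2, r=16, best area=285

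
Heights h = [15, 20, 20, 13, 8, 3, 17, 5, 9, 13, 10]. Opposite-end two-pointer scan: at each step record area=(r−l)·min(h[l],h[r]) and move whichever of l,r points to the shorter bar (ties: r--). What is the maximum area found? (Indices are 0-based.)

l=0 r=10: min(15,10)*10=100 best=100 *, r--
l=0 r=9: min(15,13)*9=117 best=117 *, r--
l=0 r=8: min(15,9)*8=72 best=117, r--
l=0 r=7: min(15,5)*7=35 best=117, r--
l=0 r=6: min(15,17)*6=90 best=117, l++
l=1 r=6: min(20,17)*5=85 best=117, r--
l=1 r=5: min(20,3)*4=12 best=117, r--
l=1 r=4: min(20,8)*3=24 best=117, r--
l=1 r=3: min(20,13)*2=26 best=117, r--
l=1 r=2: min(20,20)*1=20 best=117, r--

max area = 117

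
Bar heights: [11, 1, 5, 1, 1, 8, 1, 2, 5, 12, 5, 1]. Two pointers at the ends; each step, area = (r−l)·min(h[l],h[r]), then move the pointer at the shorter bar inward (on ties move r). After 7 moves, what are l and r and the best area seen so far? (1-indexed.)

l=1 r=12: min(11,1)*11=11 best=11 *, r--
l=1 r=11: min(11,5)*10=50 best=50 *, r--
l=1 r=10: min(11,12)*9=99 best=99 *, l++
l=2 r=10: min(1,12)*8=8 best=99, l++
l=3 r=10: min(5,12)*7=35 best=99, l++
l=4 r=10: min(1,12)*6=6 best=99, l++
l=5 r=10: min(1,12)*5=5 best=99, l++

l=6, r=10, best area=99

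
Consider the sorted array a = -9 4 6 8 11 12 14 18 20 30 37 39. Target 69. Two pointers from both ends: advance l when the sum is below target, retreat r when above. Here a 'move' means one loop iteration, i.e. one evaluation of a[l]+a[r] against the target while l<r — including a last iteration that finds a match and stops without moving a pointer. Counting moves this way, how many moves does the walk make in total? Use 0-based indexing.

10 moves

[0,11] -9+39=30 <69 → l++
[1,11] 4+39=43 <69 → l++
[2,11] 6+39=45 <69 → l++
[3,11] 8+39=47 <69 → l++
[4,11] 11+39=50 <69 → l++
[5,11] 12+39=51 <69 → l++
[6,11] 14+39=53 <69 → l++
[7,11] 18+39=57 <69 → l++
[8,11] 20+39=59 <69 → l++
[9,11] 30+39=69 → found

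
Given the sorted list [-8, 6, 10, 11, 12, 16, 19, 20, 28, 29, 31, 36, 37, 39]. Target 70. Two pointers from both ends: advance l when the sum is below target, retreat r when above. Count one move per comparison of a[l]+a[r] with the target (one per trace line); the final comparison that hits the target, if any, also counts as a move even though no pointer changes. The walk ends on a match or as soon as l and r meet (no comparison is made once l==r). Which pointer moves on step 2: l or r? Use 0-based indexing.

l=0 r=13: -8+39=31 <70, l++
l=1 r=13: 6+39=45 <70, l++

l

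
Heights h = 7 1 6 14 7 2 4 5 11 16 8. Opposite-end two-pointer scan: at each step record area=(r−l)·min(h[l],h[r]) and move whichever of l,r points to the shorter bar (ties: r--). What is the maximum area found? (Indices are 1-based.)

[1,11] min(7,8)*10=70 best=70 * → l++
[2,11] min(1,8)*9=9 best=70 → l++
[3,11] min(6,8)*8=48 best=70 → l++
[4,11] min(14,8)*7=56 best=70 → r--
[4,10] min(14,16)*6=84 best=84 * → l++
[5,10] min(7,16)*5=35 best=84 → l++
[6,10] min(2,16)*4=8 best=84 → l++
[7,10] min(4,16)*3=12 best=84 → l++
[8,10] min(5,16)*2=10 best=84 → l++
[9,10] min(11,16)*1=11 best=84 → l++

max area = 84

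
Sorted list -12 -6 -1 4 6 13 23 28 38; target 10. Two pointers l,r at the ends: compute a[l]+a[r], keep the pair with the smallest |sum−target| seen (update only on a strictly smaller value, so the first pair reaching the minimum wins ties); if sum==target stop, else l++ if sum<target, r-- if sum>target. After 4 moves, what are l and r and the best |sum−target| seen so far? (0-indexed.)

[0,8] -12+38=26 d=16 * → r--
[0,7] -12+28=16 d=6 * → r--
[0,6] -12+23=11 d=1 * → r--
[0,5] -12+13=1 d=9 → l++

l=1, r=5, best |Δ|=1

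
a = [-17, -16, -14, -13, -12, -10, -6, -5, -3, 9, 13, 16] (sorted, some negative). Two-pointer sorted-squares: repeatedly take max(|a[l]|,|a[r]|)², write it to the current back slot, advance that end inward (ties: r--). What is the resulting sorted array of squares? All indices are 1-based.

[1,12] |-17|>|16| out[12]=289 → l++
[2,12] |-16|<=|16| out[11]=256 → r--
[2,11] |-16|>|13| out[10]=256 → l++
[3,11] |-14|>|13| out[9]=196 → l++
[4,11] |-13|<=|13| out[8]=169 → r--
[4,10] |-13|>|9| out[7]=169 → l++
[5,10] |-12|>|9| out[6]=144 → l++
[6,10] |-10|>|9| out[5]=100 → l++
[7,10] |-6|<=|9| out[4]=81 → r--
[7,9] |-6|>|-3| out[3]=36 → l++
[8,9] |-5|>|-3| out[2]=25 → l++
[9,9] |-3|<=|-3| out[1]=9 → r--

[9, 25, 36, 81, 100, 144, 169, 169, 196, 256, 256, 289]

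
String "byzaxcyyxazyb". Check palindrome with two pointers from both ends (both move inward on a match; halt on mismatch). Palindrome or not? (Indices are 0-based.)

[0,12] 'b'=='b' → l++,r--
[1,11] 'y'=='y' → l++,r--
[2,10] 'z'=='z' → l++,r--
[3,9] 'a'=='a' → l++,r--
[4,8] 'x'=='x' → l++,r--
[5,7] 'c'!='y' → stop

not a palindrome (mismatch at 5,7)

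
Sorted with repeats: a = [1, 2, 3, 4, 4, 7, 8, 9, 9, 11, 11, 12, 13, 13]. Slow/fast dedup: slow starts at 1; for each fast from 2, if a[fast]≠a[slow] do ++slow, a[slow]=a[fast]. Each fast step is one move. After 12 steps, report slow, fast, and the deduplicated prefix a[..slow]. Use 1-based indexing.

(s=1,f=2) a[fast]=2≠a[slow]=1 write a[2]=2 → slow++,fast++
(s=2,f=3) a[fast]=3≠a[slow]=2 write a[3]=3 → slow++,fast++
(s=3,f=4) a[fast]=4≠a[slow]=3 write a[4]=4 → slow++,fast++
(s=4,f=5) a[fast]=4=a[slow] dup → fast++
(s=4,f=6) a[fast]=7≠a[slow]=4 write a[5]=7 → slow++,fast++
(s=5,f=7) a[fast]=8≠a[slow]=7 write a[6]=8 → slow++,fast++
(s=6,f=8) a[fast]=9≠a[slow]=8 write a[7]=9 → slow++,fast++
(s=7,f=9) a[fast]=9=a[slow] dup → fast++
(s=7,f=10) a[fast]=11≠a[slow]=9 write a[8]=11 → slow++,fast++
(s=8,f=11) a[fast]=11=a[slow] dup → fast++
(s=8,f=12) a[fast]=12≠a[slow]=11 write a[9]=12 → slow++,fast++
(s=9,f=13) a[fast]=13≠a[slow]=12 write a[10]=13 → slow++,fast++

slow=10, fast=14, prefix=[1, 2, 3, 4, 7, 8, 9, 11, 12, 13]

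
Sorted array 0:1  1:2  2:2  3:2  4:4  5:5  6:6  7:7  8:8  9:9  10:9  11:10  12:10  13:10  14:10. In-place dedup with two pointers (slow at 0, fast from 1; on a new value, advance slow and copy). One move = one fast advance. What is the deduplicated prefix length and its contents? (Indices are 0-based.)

length 9; prefix = [1, 2, 4, 5, 6, 7, 8, 9, 10]

(s=0,f=1) a[fast]=2≠a[slow]=1 write a[1]=2 → slow++,fast++
(s=1,f=2) a[fast]=2=a[slow] dup → fast++
(s=1,f=3) a[fast]=2=a[slow] dup → fast++
(s=1,f=4) a[fast]=4≠a[slow]=2 write a[2]=4 → slow++,fast++
(s=2,f=5) a[fast]=5≠a[slow]=4 write a[3]=5 → slow++,fast++
(s=3,f=6) a[fast]=6≠a[slow]=5 write a[4]=6 → slow++,fast++
(s=4,f=7) a[fast]=7≠a[slow]=6 write a[5]=7 → slow++,fast++
(s=5,f=8) a[fast]=8≠a[slow]=7 write a[6]=8 → slow++,fast++
(s=6,f=9) a[fast]=9≠a[slow]=8 write a[7]=9 → slow++,fast++
(s=7,f=10) a[fast]=9=a[slow] dup → fast++
(s=7,f=11) a[fast]=10≠a[slow]=9 write a[8]=10 → slow++,fast++
(s=8,f=12) a[fast]=10=a[slow] dup → fast++
(s=8,f=13) a[fast]=10=a[slow] dup → fast++
(s=8,f=14) a[fast]=10=a[slow] dup → fast++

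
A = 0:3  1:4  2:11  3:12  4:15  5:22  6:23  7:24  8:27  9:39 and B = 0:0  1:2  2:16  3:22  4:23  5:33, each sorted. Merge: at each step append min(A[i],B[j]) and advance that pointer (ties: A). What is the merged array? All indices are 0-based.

[i=0,j=0] A[i]=3>B[j]=0 take 0 → j++
[i=0,j=1] A[i]=3>B[j]=2 take 2 → j++
[i=0,j=2] A[i]=3<=B[j]=16 take 3 → i++
[i=1,j=2] A[i]=4<=B[j]=16 take 4 → i++
[i=2,j=2] A[i]=11<=B[j]=16 take 11 → i++
[i=3,j=2] A[i]=12<=B[j]=16 take 12 → i++
[i=4,j=2] A[i]=15<=B[j]=16 take 15 → i++
[i=5,j=2] A[i]=22>B[j]=16 take 16 → j++
[i=5,j=3] A[i]=22<=B[j]=22 take 22 → i++
[i=6,j=3] A[i]=23>B[j]=22 take 22 → j++
[i=6,j=4] A[i]=23<=B[j]=23 take 23 → i++
[i=7,j=4] A[i]=24>B[j]=23 take 23 → j++
[i=7,j=5] A[i]=24<=B[j]=33 take 24 → i++
[i=8,j=5] A[i]=27<=B[j]=33 take 27 → i++
[i=9,j=5] A[i]=39>B[j]=33 take 33 → j++
[i=9,j=6] B done, take A[i]=39 → i++

[0, 2, 3, 4, 11, 12, 15, 16, 22, 22, 23, 23, 24, 27, 33, 39]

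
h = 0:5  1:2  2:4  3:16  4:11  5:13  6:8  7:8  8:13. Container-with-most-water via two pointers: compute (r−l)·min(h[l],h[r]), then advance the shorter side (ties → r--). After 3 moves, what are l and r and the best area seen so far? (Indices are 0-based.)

[0,8] min(5,13)*8=40 best=40 * → l++
[1,8] min(2,13)*7=14 best=40 → l++
[2,8] min(4,13)*6=24 best=40 → l++

l=3, r=8, best area=40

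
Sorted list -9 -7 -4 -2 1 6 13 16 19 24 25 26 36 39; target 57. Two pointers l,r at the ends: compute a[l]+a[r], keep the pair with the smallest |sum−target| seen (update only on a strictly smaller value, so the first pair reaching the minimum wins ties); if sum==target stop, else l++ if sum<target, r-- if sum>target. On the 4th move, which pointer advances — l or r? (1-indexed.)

l=1 r=14: -9+39=30 d=27 *, l++
l=2 r=14: -7+39=32 d=25 *, l++
l=3 r=14: -4+39=35 d=22 *, l++
l=4 r=14: -2+39=37 d=20 *, l++

l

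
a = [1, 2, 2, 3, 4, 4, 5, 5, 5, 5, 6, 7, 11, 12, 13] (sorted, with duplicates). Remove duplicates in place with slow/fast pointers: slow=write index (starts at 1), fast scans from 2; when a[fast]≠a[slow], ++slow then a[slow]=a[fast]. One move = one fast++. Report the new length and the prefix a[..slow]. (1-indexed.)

length 10; prefix = [1, 2, 3, 4, 5, 6, 7, 11, 12, 13]

slow=1 fast=2: a[fast]=2≠a[slow]=1 write a[2]=2, slow++,fast++
slow=2 fast=3: a[fast]=2=a[slow] dup, fast++
slow=2 fast=4: a[fast]=3≠a[slow]=2 write a[3]=3, slow++,fast++
slow=3 fast=5: a[fast]=4≠a[slow]=3 write a[4]=4, slow++,fast++
slow=4 fast=6: a[fast]=4=a[slow] dup, fast++
slow=4 fast=7: a[fast]=5≠a[slow]=4 write a[5]=5, slow++,fast++
slow=5 fast=8: a[fast]=5=a[slow] dup, fast++
slow=5 fast=9: a[fast]=5=a[slow] dup, fast++
slow=5 fast=10: a[fast]=5=a[slow] dup, fast++
slow=5 fast=11: a[fast]=6≠a[slow]=5 write a[6]=6, slow++,fast++
slow=6 fast=12: a[fast]=7≠a[slow]=6 write a[7]=7, slow++,fast++
slow=7 fast=13: a[fast]=11≠a[slow]=7 write a[8]=11, slow++,fast++
slow=8 fast=14: a[fast]=12≠a[slow]=11 write a[9]=12, slow++,fast++
slow=9 fast=15: a[fast]=13≠a[slow]=12 write a[10]=13, slow++,fast++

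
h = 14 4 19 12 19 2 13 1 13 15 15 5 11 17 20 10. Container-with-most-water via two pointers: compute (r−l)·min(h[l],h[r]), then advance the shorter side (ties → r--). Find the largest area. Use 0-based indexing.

max area = 228

l=0 r=15: min(14,10)*15=150 best=150 *, r--
l=0 r=14: min(14,20)*14=196 best=196 *, l++
l=1 r=14: min(4,20)*13=52 best=196, l++
l=2 r=14: min(19,20)*12=228 best=228 *, l++
l=3 r=14: min(12,20)*11=132 best=228, l++
l=4 r=14: min(19,20)*10=190 best=228, l++
l=5 r=14: min(2,20)*9=18 best=228, l++
l=6 r=14: min(13,20)*8=104 best=228, l++
l=7 r=14: min(1,20)*7=7 best=228, l++
l=8 r=14: min(13,20)*6=78 best=228, l++
l=9 r=14: min(15,20)*5=75 best=228, l++
l=10 r=14: min(15,20)*4=60 best=228, l++
l=11 r=14: min(5,20)*3=15 best=228, l++
l=12 r=14: min(11,20)*2=22 best=228, l++
l=13 r=14: min(17,20)*1=17 best=228, l++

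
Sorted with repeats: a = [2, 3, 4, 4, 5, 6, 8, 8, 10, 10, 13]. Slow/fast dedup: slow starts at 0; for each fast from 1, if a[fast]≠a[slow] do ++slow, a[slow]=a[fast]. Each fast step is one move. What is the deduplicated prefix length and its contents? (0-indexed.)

length 8; prefix = [2, 3, 4, 5, 6, 8, 10, 13]

(s=0,f=1) a[fast]=3≠a[slow]=2 write a[1]=3 → slow++,fast++
(s=1,f=2) a[fast]=4≠a[slow]=3 write a[2]=4 → slow++,fast++
(s=2,f=3) a[fast]=4=a[slow] dup → fast++
(s=2,f=4) a[fast]=5≠a[slow]=4 write a[3]=5 → slow++,fast++
(s=3,f=5) a[fast]=6≠a[slow]=5 write a[4]=6 → slow++,fast++
(s=4,f=6) a[fast]=8≠a[slow]=6 write a[5]=8 → slow++,fast++
(s=5,f=7) a[fast]=8=a[slow] dup → fast++
(s=5,f=8) a[fast]=10≠a[slow]=8 write a[6]=10 → slow++,fast++
(s=6,f=9) a[fast]=10=a[slow] dup → fast++
(s=6,f=10) a[fast]=13≠a[slow]=10 write a[7]=13 → slow++,fast++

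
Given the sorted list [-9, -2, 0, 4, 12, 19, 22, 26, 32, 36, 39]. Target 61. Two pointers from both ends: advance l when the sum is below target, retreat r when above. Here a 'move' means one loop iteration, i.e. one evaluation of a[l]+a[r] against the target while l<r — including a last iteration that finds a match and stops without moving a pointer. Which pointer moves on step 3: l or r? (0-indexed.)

[0,10] -9+39=30 <61 → l++
[1,10] -2+39=37 <61 → l++
[2,10] 0+39=39 <61 → l++

l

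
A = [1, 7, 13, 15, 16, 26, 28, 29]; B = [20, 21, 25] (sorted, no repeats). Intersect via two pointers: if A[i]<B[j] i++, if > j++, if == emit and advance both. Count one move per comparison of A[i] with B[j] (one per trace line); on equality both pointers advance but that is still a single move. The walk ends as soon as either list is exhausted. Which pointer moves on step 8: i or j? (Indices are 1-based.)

j

[i=1,j=1] 1<20 → i++
[i=2,j=1] 7<20 → i++
[i=3,j=1] 13<20 → i++
[i=4,j=1] 15<20 → i++
[i=5,j=1] 16<20 → i++
[i=6,j=1] 26>20 → j++
[i=6,j=2] 26>21 → j++
[i=6,j=3] 26>25 → j++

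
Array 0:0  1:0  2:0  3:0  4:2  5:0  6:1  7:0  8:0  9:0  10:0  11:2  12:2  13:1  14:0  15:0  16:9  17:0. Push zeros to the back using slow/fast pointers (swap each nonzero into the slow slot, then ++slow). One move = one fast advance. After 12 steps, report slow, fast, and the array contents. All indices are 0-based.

(s=0,f=0) a[fast]=0 → fast++
(s=0,f=1) a[fast]=0 → fast++
(s=0,f=2) a[fast]=0 → fast++
(s=0,f=3) a[fast]=0 → fast++
(s=0,f=4) a[fast]=2≠0 swap→a[0]=2 → slow++,fast++
(s=1,f=5) a[fast]=0 → fast++
(s=1,f=6) a[fast]=1≠0 swap→a[1]=1 → slow++,fast++
(s=2,f=7) a[fast]=0 → fast++
(s=2,f=8) a[fast]=0 → fast++
(s=2,f=9) a[fast]=0 → fast++
(s=2,f=10) a[fast]=0 → fast++
(s=2,f=11) a[fast]=2≠0 swap→a[2]=2 → slow++,fast++

slow=3, fast=12, a=[2, 1, 2, 0, 0, 0, 0, 0, 0, 0, 0, 0, 2, 1, 0, 0, 9, 0]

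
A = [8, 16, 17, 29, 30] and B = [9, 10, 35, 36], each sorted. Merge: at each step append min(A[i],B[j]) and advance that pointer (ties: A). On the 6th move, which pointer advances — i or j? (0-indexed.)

i

[i=0,j=0] A[i]=8<=B[j]=9 take 8 → i++
[i=1,j=0] A[i]=16>B[j]=9 take 9 → j++
[i=1,j=1] A[i]=16>B[j]=10 take 10 → j++
[i=1,j=2] A[i]=16<=B[j]=35 take 16 → i++
[i=2,j=2] A[i]=17<=B[j]=35 take 17 → i++
[i=3,j=2] A[i]=29<=B[j]=35 take 29 → i++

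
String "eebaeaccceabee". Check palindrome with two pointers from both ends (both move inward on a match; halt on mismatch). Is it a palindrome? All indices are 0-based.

not a palindrome (mismatch at 5,8)

l=0 r=13: 'e'=='e', l++,r--
l=1 r=12: 'e'=='e', l++,r--
l=2 r=11: 'b'=='b', l++,r--
l=3 r=10: 'a'=='a', l++,r--
l=4 r=9: 'e'=='e', l++,r--
l=5 r=8: 'a'!='c', stop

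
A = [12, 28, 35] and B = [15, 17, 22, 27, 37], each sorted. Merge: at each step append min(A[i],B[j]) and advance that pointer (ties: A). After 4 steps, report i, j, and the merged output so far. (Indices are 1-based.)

i=2, j=4, merged so far=[12, 15, 17, 22]

[i=1,j=1] A[i]=12<=B[j]=15 take 12 → i++
[i=2,j=1] A[i]=28>B[j]=15 take 15 → j++
[i=2,j=2] A[i]=28>B[j]=17 take 17 → j++
[i=2,j=3] A[i]=28>B[j]=22 take 22 → j++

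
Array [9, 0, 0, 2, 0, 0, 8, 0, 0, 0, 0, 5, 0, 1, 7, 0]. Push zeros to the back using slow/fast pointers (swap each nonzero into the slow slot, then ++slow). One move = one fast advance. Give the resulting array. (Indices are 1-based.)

[9, 2, 8, 5, 1, 7, 0, 0, 0, 0, 0, 0, 0, 0, 0, 0]

(s=1,f=1) a[fast]=9≠0 swap→a[1]=9 → slow++,fast++
(s=2,f=2) a[fast]=0 → fast++
(s=2,f=3) a[fast]=0 → fast++
(s=2,f=4) a[fast]=2≠0 swap→a[2]=2 → slow++,fast++
(s=3,f=5) a[fast]=0 → fast++
(s=3,f=6) a[fast]=0 → fast++
(s=3,f=7) a[fast]=8≠0 swap→a[3]=8 → slow++,fast++
(s=4,f=8) a[fast]=0 → fast++
(s=4,f=9) a[fast]=0 → fast++
(s=4,f=10) a[fast]=0 → fast++
(s=4,f=11) a[fast]=0 → fast++
(s=4,f=12) a[fast]=5≠0 swap→a[4]=5 → slow++,fast++
(s=5,f=13) a[fast]=0 → fast++
(s=5,f=14) a[fast]=1≠0 swap→a[5]=1 → slow++,fast++
(s=6,f=15) a[fast]=7≠0 swap→a[6]=7 → slow++,fast++
(s=7,f=16) a[fast]=0 → fast++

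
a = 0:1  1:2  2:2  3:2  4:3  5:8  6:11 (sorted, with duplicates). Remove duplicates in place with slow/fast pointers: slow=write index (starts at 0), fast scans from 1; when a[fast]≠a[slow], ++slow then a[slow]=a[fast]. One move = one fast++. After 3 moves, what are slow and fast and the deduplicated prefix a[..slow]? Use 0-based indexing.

slow=0 fast=1: a[fast]=2≠a[slow]=1 write a[1]=2, slow++,fast++
slow=1 fast=2: a[fast]=2=a[slow] dup, fast++
slow=1 fast=3: a[fast]=2=a[slow] dup, fast++

slow=1, fast=4, prefix=[1, 2]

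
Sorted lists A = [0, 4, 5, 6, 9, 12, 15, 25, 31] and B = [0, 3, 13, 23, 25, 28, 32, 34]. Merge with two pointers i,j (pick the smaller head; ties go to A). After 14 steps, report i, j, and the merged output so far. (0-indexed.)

i=8, j=6, merged so far=[0, 0, 3, 4, 5, 6, 9, 12, 13, 15, 23, 25, 25, 28]

[i=0,j=0] A[i]=0<=B[j]=0 take 0 → i++
[i=1,j=0] A[i]=4>B[j]=0 take 0 → j++
[i=1,j=1] A[i]=4>B[j]=3 take 3 → j++
[i=1,j=2] A[i]=4<=B[j]=13 take 4 → i++
[i=2,j=2] A[i]=5<=B[j]=13 take 5 → i++
[i=3,j=2] A[i]=6<=B[j]=13 take 6 → i++
[i=4,j=2] A[i]=9<=B[j]=13 take 9 → i++
[i=5,j=2] A[i]=12<=B[j]=13 take 12 → i++
[i=6,j=2] A[i]=15>B[j]=13 take 13 → j++
[i=6,j=3] A[i]=15<=B[j]=23 take 15 → i++
[i=7,j=3] A[i]=25>B[j]=23 take 23 → j++
[i=7,j=4] A[i]=25<=B[j]=25 take 25 → i++
[i=8,j=4] A[i]=31>B[j]=25 take 25 → j++
[i=8,j=5] A[i]=31>B[j]=28 take 28 → j++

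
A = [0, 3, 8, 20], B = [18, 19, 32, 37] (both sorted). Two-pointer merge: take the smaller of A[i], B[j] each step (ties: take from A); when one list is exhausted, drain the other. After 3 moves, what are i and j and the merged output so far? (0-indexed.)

[i=0,j=0] A[i]=0<=B[j]=18 take 0 → i++
[i=1,j=0] A[i]=3<=B[j]=18 take 3 → i++
[i=2,j=0] A[i]=8<=B[j]=18 take 8 → i++

i=3, j=0, merged so far=[0, 3, 8]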